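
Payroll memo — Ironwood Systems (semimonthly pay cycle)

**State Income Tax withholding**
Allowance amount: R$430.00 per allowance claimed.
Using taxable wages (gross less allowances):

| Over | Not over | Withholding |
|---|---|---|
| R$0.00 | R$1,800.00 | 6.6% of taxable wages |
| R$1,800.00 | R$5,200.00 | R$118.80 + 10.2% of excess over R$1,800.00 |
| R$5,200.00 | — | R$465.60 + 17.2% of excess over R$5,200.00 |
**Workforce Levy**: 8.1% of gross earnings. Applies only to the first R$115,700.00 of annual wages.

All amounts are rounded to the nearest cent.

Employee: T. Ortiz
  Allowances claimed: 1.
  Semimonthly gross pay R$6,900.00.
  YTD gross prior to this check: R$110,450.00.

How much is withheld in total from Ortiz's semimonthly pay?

State Income Tax: taxable = R$6,900.00 − 1×R$430.00 = R$6,470.00
  R$465.60 + 17.2% × (R$6,470.00 − R$5,200.00) = R$465.60 + 17.2% × R$1,270.00 = R$684.04
Workforce Levy: cap R$115,700.00 − YTD R$110,450.00 = R$5,250.00 subject; 8.1% × R$5,250.00 = R$425.25
Total: R$684.04 + R$425.25 = R$1,109.29

R$1,109.29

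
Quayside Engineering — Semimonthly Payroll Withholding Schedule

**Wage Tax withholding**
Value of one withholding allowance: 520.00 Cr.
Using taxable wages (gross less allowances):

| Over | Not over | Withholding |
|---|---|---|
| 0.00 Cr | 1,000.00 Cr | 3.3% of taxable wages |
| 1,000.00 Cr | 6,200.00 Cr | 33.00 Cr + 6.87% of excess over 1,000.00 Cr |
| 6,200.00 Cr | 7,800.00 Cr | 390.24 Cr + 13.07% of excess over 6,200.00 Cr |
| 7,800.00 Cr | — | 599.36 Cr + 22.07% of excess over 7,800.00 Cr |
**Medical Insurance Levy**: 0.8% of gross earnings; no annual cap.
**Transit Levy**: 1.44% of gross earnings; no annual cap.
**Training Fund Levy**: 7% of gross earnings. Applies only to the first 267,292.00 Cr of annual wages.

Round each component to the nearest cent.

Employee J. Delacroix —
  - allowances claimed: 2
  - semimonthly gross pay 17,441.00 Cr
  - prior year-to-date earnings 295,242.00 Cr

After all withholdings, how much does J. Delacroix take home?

14,552.72 Cr

Wage Tax: taxable = 17,441.00 Cr − 2×520.00 Cr = 16,401.00 Cr
  599.36 Cr + 22.07% × (16,401.00 Cr − 7,800.00 Cr) = 599.36 Cr + 22.07% × 8,601.00 Cr = 2,497.60 Cr
Medical Insurance Levy: 0.8% × 17,441.00 Cr = 139.53 Cr
Transit Levy: 1.44% × 17,441.00 Cr = 251.15 Cr
Training Fund Levy: YTD 295,242.00 Cr ≥ cap 267,292.00 Cr → 0.00 Cr
Total withheld: 2,497.60 Cr + 139.53 Cr + 251.15 Cr + 0.00 Cr = 2,888.28 Cr
Net pay: 17,441.00 Cr − 2,888.28 Cr = 14,552.72 Cr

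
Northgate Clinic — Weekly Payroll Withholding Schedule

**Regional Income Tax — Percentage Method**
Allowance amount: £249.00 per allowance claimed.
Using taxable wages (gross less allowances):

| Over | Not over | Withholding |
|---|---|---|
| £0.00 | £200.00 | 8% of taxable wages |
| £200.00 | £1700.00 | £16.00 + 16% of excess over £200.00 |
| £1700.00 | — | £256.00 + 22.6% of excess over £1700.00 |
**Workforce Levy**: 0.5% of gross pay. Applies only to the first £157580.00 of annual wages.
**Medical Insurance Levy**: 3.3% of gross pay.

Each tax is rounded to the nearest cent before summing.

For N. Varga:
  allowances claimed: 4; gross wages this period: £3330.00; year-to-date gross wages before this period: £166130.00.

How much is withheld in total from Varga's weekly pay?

£509.17

Regional Income Tax: taxable = £3330.00 − 4×£249.00 = £2334.00
  £256.00 + 22.6% × (£2334.00 − £1700.00) = £256.00 + 22.6% × £634.00 = £399.28
Workforce Levy: YTD £166130.00 ≥ cap £157580.00 → £0.00
Medical Insurance Levy: 3.3% × £3330.00 = £109.89
Total: £399.28 + £0.00 + £109.89 = £509.17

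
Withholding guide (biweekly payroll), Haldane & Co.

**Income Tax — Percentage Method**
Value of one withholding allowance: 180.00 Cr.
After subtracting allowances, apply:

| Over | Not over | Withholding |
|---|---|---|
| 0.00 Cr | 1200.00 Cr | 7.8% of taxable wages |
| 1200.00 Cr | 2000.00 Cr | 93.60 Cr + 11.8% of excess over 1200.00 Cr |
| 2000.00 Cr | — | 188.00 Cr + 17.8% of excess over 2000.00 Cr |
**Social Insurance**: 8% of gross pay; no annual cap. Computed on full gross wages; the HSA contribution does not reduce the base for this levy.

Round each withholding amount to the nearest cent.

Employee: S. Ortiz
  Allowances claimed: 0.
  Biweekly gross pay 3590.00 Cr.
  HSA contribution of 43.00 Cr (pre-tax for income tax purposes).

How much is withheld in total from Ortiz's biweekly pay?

750.57 Cr

Income Tax: taxable = 3590.00 Cr − 43.00 Cr = 3547.00 Cr
  188.00 Cr + 17.8% × (3547.00 Cr − 2000.00 Cr) = 188.00 Cr + 17.8% × 1547.00 Cr = 463.37 Cr
Social Insurance: 8% × 3590.00 Cr = 287.20 Cr
Total: 463.37 Cr + 287.20 Cr = 750.57 Cr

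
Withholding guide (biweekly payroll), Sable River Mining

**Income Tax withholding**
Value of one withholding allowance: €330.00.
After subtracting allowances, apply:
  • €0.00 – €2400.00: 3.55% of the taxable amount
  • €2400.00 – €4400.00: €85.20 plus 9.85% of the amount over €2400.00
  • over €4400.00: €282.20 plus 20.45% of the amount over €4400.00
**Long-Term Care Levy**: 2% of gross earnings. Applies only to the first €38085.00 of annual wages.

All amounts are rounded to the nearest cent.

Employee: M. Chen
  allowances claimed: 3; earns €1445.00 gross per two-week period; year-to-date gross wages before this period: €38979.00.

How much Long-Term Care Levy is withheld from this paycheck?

€0.00

Long-Term Care Levy: YTD €38979.00 ≥ cap €38085.00 → €0.00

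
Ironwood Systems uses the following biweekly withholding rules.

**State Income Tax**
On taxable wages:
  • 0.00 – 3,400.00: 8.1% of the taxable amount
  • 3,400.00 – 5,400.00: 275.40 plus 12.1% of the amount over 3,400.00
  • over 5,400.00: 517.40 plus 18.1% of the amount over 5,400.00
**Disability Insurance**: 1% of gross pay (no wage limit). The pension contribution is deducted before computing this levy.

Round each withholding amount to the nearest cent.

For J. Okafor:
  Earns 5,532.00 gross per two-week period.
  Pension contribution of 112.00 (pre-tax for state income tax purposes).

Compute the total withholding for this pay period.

575.22

State Income Tax: taxable = 5,532.00 − 112.00 = 5,420.00
  517.40 + 18.1% × (5,420.00 − 5,400.00) = 517.40 + 18.1% × 20.00 = 521.02
Disability Insurance: 1% × 5,420.00 = 54.20
Total: 521.02 + 54.20 = 575.22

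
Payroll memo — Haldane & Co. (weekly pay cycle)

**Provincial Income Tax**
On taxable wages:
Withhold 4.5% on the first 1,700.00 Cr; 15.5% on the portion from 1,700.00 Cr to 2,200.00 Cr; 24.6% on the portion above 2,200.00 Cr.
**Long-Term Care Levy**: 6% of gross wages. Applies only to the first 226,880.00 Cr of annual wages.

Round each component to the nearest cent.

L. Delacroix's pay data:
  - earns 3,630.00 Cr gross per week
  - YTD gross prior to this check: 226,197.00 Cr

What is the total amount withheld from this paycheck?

546.76 Cr

Provincial Income Tax: taxable = 3,630.00 Cr
  154.00 Cr + 24.6% × (3,630.00 Cr − 2,200.00 Cr) = 154.00 Cr + 24.6% × 1,430.00 Cr = 505.78 Cr
Long-Term Care Levy: cap 226,880.00 Cr − YTD 226,197.00 Cr = 683.00 Cr subject; 6% × 683.00 Cr = 40.98 Cr
Total: 505.78 Cr + 40.98 Cr = 546.76 Cr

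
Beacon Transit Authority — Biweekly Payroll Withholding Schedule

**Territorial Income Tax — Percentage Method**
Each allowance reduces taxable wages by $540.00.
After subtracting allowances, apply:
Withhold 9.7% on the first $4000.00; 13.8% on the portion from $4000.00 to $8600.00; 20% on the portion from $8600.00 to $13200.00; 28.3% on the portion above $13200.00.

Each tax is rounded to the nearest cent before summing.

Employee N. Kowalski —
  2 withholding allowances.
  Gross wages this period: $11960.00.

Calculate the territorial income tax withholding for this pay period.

Territorial Income Tax: taxable = $11960.00 − 2×$540.00 = $10880.00
  $1022.80 + 20% × ($10880.00 − $8600.00) = $1022.80 + 20% × $2280.00 = $1478.80

$1478.80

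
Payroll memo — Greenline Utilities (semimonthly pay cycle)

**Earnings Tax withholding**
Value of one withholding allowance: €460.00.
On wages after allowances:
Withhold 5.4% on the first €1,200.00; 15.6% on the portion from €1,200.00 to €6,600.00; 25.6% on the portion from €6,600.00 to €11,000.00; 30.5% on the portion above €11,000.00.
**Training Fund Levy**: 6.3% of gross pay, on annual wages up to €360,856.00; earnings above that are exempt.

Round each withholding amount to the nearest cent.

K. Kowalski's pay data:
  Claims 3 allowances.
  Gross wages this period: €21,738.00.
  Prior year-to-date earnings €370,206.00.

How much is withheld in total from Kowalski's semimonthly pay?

€4,887.79

Earnings Tax: taxable = €21,738.00 − 3×€460.00 = €20,358.00
  €2,033.60 + 30.5% × (€20,358.00 − €11,000.00) = €2,033.60 + 30.5% × €9,358.00 = €4,887.79
Training Fund Levy: YTD €370,206.00 ≥ cap €360,856.00 → €0.00
Total: €4,887.79 + €0.00 = €4,887.79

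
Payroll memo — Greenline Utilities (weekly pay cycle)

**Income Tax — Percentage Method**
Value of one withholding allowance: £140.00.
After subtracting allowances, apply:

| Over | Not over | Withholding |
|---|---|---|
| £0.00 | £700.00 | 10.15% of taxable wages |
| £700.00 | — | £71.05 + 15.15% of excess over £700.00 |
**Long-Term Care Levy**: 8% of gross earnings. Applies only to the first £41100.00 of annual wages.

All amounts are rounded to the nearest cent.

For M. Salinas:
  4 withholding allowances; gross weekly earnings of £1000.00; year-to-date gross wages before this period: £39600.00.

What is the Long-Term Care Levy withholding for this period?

£80.00

Long-Term Care Levy: 8% × £1000.00 = £80.00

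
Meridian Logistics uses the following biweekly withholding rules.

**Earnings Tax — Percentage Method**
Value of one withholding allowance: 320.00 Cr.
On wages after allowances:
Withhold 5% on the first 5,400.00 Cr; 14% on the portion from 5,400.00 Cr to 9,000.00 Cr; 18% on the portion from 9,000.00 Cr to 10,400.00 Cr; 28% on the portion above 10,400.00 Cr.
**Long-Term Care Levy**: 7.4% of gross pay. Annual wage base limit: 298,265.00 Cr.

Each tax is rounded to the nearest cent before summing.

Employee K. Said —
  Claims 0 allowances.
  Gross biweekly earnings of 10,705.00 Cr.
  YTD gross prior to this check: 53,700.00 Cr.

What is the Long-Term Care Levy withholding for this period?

792.17 Cr

Long-Term Care Levy: 7.4% × 10,705.00 Cr = 792.17 Cr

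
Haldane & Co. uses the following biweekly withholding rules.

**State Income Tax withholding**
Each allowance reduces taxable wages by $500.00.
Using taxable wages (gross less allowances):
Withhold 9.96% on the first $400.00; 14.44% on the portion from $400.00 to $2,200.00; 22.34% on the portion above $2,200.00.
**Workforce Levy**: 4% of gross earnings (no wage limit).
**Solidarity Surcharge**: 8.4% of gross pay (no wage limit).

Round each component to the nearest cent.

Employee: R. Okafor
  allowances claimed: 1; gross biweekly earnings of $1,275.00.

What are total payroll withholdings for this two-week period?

$252.09

State Income Tax: taxable = $1,275.00 − 1×$500.00 = $775.00
  $39.84 + 14.44% × ($775.00 − $400.00) = $39.84 + 14.44% × $375.00 = $93.99
Workforce Levy: 4% × $1,275.00 = $51.00
Solidarity Surcharge: 8.4% × $1,275.00 = $107.10
Total: $93.99 + $51.00 + $107.10 = $252.09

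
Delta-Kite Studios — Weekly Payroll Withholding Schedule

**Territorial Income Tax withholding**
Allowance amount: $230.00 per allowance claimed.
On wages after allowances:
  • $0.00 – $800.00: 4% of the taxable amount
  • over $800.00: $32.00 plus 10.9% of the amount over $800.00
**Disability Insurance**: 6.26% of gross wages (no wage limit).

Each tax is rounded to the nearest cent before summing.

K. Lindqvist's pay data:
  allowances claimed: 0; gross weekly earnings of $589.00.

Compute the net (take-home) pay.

Territorial Income Tax: taxable = $589.00
  4% × $589.00 = $23.56
Disability Insurance: 6.26% × $589.00 = $36.87
Total withheld: $23.56 + $36.87 = $60.43
Net pay: $589.00 − $60.43 = $528.57

$528.57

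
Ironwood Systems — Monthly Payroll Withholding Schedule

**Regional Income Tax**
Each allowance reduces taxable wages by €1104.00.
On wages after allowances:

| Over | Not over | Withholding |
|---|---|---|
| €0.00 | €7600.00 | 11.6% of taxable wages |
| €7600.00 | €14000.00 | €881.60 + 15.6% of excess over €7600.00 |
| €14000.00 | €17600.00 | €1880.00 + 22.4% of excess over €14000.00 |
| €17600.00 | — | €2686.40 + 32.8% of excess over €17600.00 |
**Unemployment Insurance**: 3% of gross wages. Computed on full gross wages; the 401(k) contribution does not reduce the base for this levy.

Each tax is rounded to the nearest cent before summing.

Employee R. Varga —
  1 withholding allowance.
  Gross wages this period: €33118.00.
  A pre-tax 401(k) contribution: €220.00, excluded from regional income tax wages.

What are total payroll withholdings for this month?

Regional Income Tax: taxable = €33118.00 − €220.00 − 1×€1104.00 = €31794.00
  €2686.40 + 32.8% × (€31794.00 − €17600.00) = €2686.40 + 32.8% × €14194.00 = €7342.03
Unemployment Insurance: 3% × €33118.00 = €993.54
Total: €7342.03 + €993.54 = €8335.57

€8335.57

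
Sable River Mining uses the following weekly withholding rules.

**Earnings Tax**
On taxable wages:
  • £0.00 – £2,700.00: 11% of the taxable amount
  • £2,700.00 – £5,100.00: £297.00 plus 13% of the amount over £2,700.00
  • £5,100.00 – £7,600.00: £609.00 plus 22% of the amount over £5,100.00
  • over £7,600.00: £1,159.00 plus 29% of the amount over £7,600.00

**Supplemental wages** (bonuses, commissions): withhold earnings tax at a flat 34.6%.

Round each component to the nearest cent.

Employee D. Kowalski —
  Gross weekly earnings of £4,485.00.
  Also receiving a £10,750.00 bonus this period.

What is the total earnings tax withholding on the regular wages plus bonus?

£4,248.55

Earnings Tax: taxable = £4,485.00
  £297.00 + 13% × (£4,485.00 − £2,700.00) = £297.00 + 13% × £1,785.00 = £529.05
Supplemental (34.6% flat on bonus): 34.6% × £10,750.00 = £3,719.50
Total earnings tax: £529.05 + £3,719.50 = £4,248.55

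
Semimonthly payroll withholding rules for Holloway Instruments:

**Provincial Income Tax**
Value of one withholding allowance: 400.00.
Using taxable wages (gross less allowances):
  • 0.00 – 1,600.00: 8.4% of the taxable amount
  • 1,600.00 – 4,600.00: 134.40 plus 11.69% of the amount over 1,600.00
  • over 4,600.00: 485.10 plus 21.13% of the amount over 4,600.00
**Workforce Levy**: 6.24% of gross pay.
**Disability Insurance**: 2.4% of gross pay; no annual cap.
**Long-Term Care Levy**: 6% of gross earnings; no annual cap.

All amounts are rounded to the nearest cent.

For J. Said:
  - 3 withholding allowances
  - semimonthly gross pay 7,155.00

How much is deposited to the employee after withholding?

5,336.10

Provincial Income Tax: taxable = 7,155.00 − 3×400.00 = 5,955.00
  485.10 + 21.13% × (5,955.00 − 4,600.00) = 485.10 + 21.13% × 1,355.00 = 771.41
Workforce Levy: 6.24% × 7,155.00 = 446.47
Disability Insurance: 2.4% × 7,155.00 = 171.72
Long-Term Care Levy: 6% × 7,155.00 = 429.30
Total withheld: 771.41 + 446.47 + 171.72 + 429.30 = 1,818.90
Net pay: 7,155.00 − 1,818.90 = 5,336.10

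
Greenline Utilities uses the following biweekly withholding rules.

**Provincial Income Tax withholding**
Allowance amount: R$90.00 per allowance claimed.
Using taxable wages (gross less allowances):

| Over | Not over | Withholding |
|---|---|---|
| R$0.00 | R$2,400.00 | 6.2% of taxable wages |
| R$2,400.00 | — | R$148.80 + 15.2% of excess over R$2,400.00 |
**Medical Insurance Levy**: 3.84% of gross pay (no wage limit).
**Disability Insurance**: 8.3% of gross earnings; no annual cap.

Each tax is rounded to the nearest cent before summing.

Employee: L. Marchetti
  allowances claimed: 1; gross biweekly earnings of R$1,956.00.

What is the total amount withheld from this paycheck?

Provincial Income Tax: taxable = R$1,956.00 − 1×R$90.00 = R$1,866.00
  6.2% × R$1,866.00 = R$115.69
Medical Insurance Levy: 3.84% × R$1,956.00 = R$75.11
Disability Insurance: 8.3% × R$1,956.00 = R$162.35
Total: R$115.69 + R$75.11 + R$162.35 = R$353.15

R$353.15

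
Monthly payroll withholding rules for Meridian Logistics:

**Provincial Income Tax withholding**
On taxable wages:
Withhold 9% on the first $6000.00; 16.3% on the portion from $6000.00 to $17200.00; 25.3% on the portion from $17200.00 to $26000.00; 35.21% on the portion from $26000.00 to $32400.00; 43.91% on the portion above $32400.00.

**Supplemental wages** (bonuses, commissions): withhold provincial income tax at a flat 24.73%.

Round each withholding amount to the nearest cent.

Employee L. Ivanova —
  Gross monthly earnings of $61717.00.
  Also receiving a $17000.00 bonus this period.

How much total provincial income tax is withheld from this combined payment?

Provincial Income Tax: taxable = $61717.00
  $6845.44 + 43.91% × ($61717.00 − $32400.00) = $6845.44 + 43.91% × $29317.00 = $19718.53
Supplemental (24.73% flat on bonus): 24.73% × $17000.00 = $4204.10
Total provincial income tax: $19718.53 + $4204.10 = $23922.63

$23922.63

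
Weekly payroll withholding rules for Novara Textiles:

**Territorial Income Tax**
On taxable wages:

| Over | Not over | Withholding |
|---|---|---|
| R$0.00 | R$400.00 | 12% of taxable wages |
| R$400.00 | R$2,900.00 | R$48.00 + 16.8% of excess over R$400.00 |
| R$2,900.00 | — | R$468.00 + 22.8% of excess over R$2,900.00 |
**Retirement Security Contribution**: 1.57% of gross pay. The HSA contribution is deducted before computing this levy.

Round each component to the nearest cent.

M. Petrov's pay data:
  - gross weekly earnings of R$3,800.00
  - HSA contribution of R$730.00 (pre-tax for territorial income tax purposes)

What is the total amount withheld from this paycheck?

Territorial Income Tax: taxable = R$3,800.00 − R$730.00 = R$3,070.00
  R$468.00 + 22.8% × (R$3,070.00 − R$2,900.00) = R$468.00 + 22.8% × R$170.00 = R$506.76
Retirement Security Contribution: 1.57% × R$3,070.00 = R$48.20
Total: R$506.76 + R$48.20 = R$554.96

R$554.96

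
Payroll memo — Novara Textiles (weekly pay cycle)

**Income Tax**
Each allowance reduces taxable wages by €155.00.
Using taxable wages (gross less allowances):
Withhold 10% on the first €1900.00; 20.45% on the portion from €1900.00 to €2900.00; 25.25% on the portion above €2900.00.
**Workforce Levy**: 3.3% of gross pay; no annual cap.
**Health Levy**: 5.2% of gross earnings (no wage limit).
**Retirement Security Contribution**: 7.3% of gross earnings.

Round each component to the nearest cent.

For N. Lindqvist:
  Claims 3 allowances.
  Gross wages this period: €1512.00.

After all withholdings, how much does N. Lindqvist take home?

Income Tax: taxable = €1512.00 − 3×€155.00 = €1047.00
  10% × €1047.00 = €104.70
Workforce Levy: 3.3% × €1512.00 = €49.90
Health Levy: 5.2% × €1512.00 = €78.62
Retirement Security Contribution: 7.3% × €1512.00 = €110.38
Total withheld: €104.70 + €49.90 + €78.62 + €110.38 = €343.60
Net pay: €1512.00 − €343.60 = €1168.40

€1168.40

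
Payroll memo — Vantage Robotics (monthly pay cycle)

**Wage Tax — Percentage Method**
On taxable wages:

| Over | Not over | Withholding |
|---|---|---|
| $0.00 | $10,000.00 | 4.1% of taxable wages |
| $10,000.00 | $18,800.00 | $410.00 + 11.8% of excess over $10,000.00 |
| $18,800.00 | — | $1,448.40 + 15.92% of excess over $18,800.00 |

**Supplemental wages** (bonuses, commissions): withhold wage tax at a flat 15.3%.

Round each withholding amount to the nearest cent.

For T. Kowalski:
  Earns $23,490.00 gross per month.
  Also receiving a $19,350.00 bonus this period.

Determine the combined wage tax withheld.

Wage Tax: taxable = $23,490.00
  $1,448.40 + 15.92% × ($23,490.00 − $18,800.00) = $1,448.40 + 15.92% × $4,690.00 = $2,195.05
Supplemental (15.3% flat on bonus): 15.3% × $19,350.00 = $2,960.55
Total wage tax: $2,195.05 + $2,960.55 = $5,155.60

$5,155.60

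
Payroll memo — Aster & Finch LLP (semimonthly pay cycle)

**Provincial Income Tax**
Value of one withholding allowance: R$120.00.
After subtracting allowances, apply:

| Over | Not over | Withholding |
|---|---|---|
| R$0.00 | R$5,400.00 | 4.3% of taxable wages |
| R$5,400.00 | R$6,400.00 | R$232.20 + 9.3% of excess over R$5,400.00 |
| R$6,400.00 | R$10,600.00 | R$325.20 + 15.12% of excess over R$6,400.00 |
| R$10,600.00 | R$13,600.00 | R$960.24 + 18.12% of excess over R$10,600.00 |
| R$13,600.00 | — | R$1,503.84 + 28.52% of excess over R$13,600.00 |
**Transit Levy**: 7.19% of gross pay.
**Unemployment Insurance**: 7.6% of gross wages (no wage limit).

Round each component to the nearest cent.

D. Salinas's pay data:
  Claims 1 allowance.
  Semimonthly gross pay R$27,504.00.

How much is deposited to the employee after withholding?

Provincial Income Tax: taxable = R$27,504.00 − 1×R$120.00 = R$27,384.00
  R$1,503.84 + 28.52% × (R$27,384.00 − R$13,600.00) = R$1,503.84 + 28.52% × R$13,784.00 = R$5,435.04
Transit Levy: 7.19% × R$27,504.00 = R$1,977.54
Unemployment Insurance: 7.6% × R$27,504.00 = R$2,090.30
Total withheld: R$5,435.04 + R$1,977.54 + R$2,090.30 = R$9,502.88
Net pay: R$27,504.00 − R$9,502.88 = R$18,001.12

R$18,001.12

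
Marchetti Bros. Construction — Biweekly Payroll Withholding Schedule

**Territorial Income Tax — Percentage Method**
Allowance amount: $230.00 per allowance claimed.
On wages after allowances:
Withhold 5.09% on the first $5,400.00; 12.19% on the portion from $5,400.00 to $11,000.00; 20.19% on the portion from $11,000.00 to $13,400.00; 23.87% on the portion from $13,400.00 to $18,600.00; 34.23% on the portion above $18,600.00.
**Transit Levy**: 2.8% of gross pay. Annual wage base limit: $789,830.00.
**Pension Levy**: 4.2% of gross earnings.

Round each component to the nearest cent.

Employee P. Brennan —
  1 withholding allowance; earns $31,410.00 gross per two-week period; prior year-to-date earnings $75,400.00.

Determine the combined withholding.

$9,188.13

Territorial Income Tax: taxable = $31,410.00 − 1×$230.00 = $31,180.00
  $2,683.30 + 34.23% × ($31,180.00 − $18,600.00) = $2,683.30 + 34.23% × $12,580.00 = $6,989.43
Transit Levy: 2.8% × $31,410.00 = $879.48
Pension Levy: 4.2% × $31,410.00 = $1,319.22
Total: $6,989.43 + $879.48 + $1,319.22 = $9,188.13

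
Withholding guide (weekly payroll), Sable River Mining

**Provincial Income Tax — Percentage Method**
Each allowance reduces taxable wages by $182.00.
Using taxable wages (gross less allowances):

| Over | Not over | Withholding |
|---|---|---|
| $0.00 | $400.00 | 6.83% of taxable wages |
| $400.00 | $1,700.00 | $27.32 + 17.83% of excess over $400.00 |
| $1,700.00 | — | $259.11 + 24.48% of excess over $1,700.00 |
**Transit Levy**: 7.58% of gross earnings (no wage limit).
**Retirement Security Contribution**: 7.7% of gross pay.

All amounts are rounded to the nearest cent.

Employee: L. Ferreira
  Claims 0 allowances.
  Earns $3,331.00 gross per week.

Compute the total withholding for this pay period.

$1,167.36

Provincial Income Tax: taxable = $3,331.00
  $259.11 + 24.48% × ($3,331.00 − $1,700.00) = $259.11 + 24.48% × $1,631.00 = $658.38
Transit Levy: 7.58% × $3,331.00 = $252.49
Retirement Security Contribution: 7.7% × $3,331.00 = $256.49
Total: $658.38 + $252.49 + $256.49 = $1,167.36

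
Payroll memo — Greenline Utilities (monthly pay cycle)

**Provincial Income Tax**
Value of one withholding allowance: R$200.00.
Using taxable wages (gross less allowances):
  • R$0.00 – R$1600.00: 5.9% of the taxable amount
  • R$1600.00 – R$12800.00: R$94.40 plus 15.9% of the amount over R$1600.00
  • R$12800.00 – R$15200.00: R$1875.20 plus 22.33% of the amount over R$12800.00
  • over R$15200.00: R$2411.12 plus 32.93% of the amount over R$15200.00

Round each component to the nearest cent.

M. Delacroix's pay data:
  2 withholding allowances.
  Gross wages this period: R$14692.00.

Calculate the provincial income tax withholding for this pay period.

Provincial Income Tax: taxable = R$14692.00 − 2×R$200.00 = R$14292.00
  R$1875.20 + 22.33% × (R$14292.00 − R$12800.00) = R$1875.20 + 22.33% × R$1492.00 = R$2208.36

R$2208.36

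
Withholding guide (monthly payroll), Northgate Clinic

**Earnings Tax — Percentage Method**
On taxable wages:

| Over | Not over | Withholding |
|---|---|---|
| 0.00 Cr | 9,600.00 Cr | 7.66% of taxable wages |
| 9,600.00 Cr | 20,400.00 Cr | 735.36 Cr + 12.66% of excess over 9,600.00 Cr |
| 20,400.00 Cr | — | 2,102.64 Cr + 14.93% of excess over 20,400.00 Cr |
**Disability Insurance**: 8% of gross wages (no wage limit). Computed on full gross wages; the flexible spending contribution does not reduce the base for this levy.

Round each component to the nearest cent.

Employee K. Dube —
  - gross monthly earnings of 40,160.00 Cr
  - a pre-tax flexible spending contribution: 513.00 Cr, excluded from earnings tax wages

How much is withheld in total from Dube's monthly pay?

Earnings Tax: taxable = 40,160.00 Cr − 513.00 Cr = 39,647.00 Cr
  2,102.64 Cr + 14.93% × (39,647.00 Cr − 20,400.00 Cr) = 2,102.64 Cr + 14.93% × 19,247.00 Cr = 4,976.22 Cr
Disability Insurance: 8% × 40,160.00 Cr = 3,212.80 Cr
Total: 4,976.22 Cr + 3,212.80 Cr = 8,189.02 Cr

8,189.02 Cr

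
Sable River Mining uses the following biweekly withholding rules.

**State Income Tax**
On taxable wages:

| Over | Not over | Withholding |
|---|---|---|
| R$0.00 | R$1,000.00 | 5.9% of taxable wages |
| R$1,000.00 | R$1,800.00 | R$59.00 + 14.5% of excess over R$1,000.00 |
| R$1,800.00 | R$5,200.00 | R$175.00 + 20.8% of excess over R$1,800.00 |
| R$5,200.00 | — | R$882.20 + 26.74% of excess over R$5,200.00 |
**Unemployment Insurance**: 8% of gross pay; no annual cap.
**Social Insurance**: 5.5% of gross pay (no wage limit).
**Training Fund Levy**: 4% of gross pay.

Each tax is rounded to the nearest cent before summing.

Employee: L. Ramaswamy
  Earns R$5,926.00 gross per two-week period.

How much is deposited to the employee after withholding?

R$3,812.62

State Income Tax: taxable = R$5,926.00
  R$882.20 + 26.74% × (R$5,926.00 − R$5,200.00) = R$882.20 + 26.74% × R$726.00 = R$1,076.33
Unemployment Insurance: 8% × R$5,926.00 = R$474.08
Social Insurance: 5.5% × R$5,926.00 = R$325.93
Training Fund Levy: 4% × R$5,926.00 = R$237.04
Total withheld: R$1,076.33 + R$474.08 + R$325.93 + R$237.04 = R$2,113.38
Net pay: R$5,926.00 − R$2,113.38 = R$3,812.62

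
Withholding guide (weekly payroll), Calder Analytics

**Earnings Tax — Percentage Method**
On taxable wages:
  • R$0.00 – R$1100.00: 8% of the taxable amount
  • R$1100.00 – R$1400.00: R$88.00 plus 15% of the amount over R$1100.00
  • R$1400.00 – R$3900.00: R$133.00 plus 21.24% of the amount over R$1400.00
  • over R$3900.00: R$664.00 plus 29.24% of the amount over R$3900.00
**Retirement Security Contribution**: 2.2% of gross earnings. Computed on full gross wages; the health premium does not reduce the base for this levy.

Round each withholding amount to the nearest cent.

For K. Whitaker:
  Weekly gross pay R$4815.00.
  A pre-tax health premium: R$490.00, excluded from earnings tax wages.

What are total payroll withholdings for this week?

Earnings Tax: taxable = R$4815.00 − R$490.00 = R$4325.00
  R$664.00 + 29.24% × (R$4325.00 − R$3900.00) = R$664.00 + 29.24% × R$425.00 = R$788.27
Retirement Security Contribution: 2.2% × R$4815.00 = R$105.93
Total: R$788.27 + R$105.93 = R$894.20

R$894.20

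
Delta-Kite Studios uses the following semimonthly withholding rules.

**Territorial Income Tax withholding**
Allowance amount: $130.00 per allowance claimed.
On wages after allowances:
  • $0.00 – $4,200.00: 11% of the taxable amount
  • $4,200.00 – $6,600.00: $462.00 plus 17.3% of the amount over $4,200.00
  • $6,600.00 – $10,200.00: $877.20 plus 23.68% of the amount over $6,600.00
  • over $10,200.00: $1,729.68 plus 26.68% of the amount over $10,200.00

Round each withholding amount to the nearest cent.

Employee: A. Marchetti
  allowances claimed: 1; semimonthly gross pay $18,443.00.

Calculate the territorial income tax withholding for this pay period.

Territorial Income Tax: taxable = $18,443.00 − 1×$130.00 = $18,313.00
  $1,729.68 + 26.68% × ($18,313.00 − $10,200.00) = $1,729.68 + 26.68% × $8,113.00 = $3,894.23

$3,894.23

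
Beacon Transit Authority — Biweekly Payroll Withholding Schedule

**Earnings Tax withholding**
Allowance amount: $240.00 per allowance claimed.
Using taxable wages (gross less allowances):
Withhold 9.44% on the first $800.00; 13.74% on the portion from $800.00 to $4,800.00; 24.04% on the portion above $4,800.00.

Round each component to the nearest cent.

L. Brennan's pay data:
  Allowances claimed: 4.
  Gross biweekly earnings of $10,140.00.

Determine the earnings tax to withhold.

$1,678.07

Earnings Tax: taxable = $10,140.00 − 4×$240.00 = $9,180.00
  $625.12 + 24.04% × ($9,180.00 − $4,800.00) = $625.12 + 24.04% × $4,380.00 = $1,678.07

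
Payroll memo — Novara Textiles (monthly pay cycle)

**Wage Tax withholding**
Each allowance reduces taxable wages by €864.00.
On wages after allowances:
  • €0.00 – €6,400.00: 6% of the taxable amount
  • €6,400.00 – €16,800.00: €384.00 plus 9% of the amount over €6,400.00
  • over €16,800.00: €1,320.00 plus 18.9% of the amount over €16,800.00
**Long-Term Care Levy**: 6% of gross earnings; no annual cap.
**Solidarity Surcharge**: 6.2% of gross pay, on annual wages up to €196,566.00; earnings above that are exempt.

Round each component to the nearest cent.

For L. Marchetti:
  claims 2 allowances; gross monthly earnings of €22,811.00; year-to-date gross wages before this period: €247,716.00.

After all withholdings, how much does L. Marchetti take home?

€19,312.85

Wage Tax: taxable = €22,811.00 − 2×€864.00 = €21,083.00
  €1,320.00 + 18.9% × (€21,083.00 − €16,800.00) = €1,320.00 + 18.9% × €4,283.00 = €2,129.49
Long-Term Care Levy: 6% × €22,811.00 = €1,368.66
Solidarity Surcharge: YTD €247,716.00 ≥ cap €196,566.00 → €0.00
Total withheld: €2,129.49 + €1,368.66 + €0.00 = €3,498.15
Net pay: €22,811.00 − €3,498.15 = €19,312.85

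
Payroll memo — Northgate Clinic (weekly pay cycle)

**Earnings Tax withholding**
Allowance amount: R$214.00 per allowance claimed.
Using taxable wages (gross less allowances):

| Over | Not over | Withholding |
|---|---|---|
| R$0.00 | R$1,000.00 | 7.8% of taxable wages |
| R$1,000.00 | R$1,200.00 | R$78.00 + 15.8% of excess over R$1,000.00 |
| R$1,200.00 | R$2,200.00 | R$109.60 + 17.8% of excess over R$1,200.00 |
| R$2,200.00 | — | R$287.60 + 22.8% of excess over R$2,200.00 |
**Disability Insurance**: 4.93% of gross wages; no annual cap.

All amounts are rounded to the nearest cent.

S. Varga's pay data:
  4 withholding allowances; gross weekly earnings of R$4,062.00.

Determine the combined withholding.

R$717.23

Earnings Tax: taxable = R$4,062.00 − 4×R$214.00 = R$3,206.00
  R$287.60 + 22.8% × (R$3,206.00 − R$2,200.00) = R$287.60 + 22.8% × R$1,006.00 = R$516.97
Disability Insurance: 4.93% × R$4,062.00 = R$200.26
Total: R$516.97 + R$200.26 = R$717.23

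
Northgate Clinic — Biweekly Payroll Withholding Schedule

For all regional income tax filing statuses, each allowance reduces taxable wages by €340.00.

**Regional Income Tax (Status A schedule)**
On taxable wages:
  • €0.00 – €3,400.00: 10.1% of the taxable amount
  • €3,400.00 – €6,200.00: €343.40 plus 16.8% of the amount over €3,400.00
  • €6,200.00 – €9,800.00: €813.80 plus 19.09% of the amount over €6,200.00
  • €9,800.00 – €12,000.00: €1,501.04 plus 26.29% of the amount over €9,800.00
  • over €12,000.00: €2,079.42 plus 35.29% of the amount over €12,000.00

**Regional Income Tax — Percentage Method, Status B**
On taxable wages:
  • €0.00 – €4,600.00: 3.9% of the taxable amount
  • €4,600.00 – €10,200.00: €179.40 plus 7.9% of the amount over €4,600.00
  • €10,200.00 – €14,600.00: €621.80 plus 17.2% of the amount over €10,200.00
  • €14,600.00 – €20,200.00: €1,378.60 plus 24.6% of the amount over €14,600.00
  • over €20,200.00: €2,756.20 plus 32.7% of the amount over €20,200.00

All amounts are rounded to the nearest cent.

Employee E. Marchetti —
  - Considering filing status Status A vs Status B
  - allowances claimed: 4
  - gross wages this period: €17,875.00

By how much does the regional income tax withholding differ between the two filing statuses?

€1,823.07

Regional Income Tax (Status A): taxable = €17,875.00 − 4×€340.00 = €16,515.00
  €2,079.42 + 35.29% × (€16,515.00 − €12,000.00) = €2,079.42 + 35.29% × €4,515.00 = €3,672.76
Regional Income Tax (Status B): taxable = €17,875.00 − 4×€340.00 = €16,515.00
  €1,378.60 + 24.6% × (€16,515.00 − €14,600.00) = €1,378.60 + 24.6% × €1,915.00 = €1,849.69
Difference: |€3,672.76 − €1,849.69| = €1,823.07 (higher under Status A)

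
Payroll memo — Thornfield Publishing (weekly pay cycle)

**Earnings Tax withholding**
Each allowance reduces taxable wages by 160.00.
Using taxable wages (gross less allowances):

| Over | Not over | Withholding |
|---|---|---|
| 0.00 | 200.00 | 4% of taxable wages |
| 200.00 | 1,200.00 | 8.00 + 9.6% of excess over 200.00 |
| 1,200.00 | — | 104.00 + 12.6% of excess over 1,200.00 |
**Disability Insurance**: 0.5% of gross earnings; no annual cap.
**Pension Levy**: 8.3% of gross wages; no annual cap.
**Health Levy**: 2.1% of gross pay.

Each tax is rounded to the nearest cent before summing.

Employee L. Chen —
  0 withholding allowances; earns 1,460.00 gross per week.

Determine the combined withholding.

295.90

Earnings Tax: taxable = 1,460.00
  104.00 + 12.6% × (1,460.00 − 1,200.00) = 104.00 + 12.6% × 260.00 = 136.76
Disability Insurance: 0.5% × 1,460.00 = 7.30
Pension Levy: 8.3% × 1,460.00 = 121.18
Health Levy: 2.1% × 1,460.00 = 30.66
Total: 136.76 + 7.30 + 121.18 + 30.66 = 295.90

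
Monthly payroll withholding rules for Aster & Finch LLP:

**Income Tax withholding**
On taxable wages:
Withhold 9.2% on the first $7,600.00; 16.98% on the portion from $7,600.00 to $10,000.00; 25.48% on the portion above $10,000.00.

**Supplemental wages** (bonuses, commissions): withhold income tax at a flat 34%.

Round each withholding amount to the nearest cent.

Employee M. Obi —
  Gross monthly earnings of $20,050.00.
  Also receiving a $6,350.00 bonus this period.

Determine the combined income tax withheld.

Income Tax: taxable = $20,050.00
  $1,106.72 + 25.48% × ($20,050.00 − $10,000.00) = $1,106.72 + 25.48% × $10,050.00 = $3,667.46
Supplemental (34% flat on bonus): 34% × $6,350.00 = $2,159.00
Total income tax: $3,667.46 + $2,159.00 = $5,826.46

$5,826.46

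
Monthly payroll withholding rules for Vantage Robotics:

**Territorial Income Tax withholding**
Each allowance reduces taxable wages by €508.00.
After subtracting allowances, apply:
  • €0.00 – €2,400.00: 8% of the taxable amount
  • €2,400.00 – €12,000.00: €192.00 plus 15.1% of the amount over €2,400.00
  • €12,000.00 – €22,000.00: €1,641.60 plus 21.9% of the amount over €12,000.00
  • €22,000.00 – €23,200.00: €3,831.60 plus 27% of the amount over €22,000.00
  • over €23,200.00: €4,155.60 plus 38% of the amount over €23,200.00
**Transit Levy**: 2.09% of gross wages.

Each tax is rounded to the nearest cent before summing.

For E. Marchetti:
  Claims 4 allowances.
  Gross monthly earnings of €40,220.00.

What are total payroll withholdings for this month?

€10,691.64

Territorial Income Tax: taxable = €40,220.00 − 4×€508.00 = €38,188.00
  €4,155.60 + 38% × (€38,188.00 − €23,200.00) = €4,155.60 + 38% × €14,988.00 = €9,851.04
Transit Levy: 2.09% × €40,220.00 = €840.60
Total: €9,851.04 + €840.60 = €10,691.64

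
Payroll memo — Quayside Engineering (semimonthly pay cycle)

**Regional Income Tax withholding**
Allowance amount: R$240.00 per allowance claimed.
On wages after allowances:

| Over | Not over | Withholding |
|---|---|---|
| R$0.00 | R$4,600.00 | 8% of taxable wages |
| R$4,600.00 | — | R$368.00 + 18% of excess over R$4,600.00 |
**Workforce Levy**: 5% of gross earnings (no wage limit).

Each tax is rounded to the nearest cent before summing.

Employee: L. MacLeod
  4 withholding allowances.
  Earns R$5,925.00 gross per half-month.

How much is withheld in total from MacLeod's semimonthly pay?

Regional Income Tax: taxable = R$5,925.00 − 4×R$240.00 = R$4,965.00
  R$368.00 + 18% × (R$4,965.00 − R$4,600.00) = R$368.00 + 18% × R$365.00 = R$433.70
Workforce Levy: 5% × R$5,925.00 = R$296.25
Total: R$433.70 + R$296.25 = R$729.95

R$729.95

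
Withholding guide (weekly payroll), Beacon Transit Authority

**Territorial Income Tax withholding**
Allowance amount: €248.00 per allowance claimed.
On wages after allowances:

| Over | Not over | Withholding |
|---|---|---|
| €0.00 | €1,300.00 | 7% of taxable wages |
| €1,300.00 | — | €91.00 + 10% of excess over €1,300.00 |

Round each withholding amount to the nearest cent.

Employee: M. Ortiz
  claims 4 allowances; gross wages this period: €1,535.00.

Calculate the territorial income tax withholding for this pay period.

Territorial Income Tax: taxable = €1,535.00 − 4×€248.00 = €543.00
  7% × €543.00 = €38.01

€38.01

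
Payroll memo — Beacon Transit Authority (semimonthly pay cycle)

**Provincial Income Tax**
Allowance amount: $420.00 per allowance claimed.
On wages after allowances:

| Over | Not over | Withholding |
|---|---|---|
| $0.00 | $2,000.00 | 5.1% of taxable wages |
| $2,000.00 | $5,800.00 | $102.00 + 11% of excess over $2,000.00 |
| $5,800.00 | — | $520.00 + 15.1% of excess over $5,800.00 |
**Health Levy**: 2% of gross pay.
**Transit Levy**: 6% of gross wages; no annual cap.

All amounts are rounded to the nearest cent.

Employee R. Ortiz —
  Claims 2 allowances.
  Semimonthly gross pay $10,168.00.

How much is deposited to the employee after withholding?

$8,301.83

Provincial Income Tax: taxable = $10,168.00 − 2×$420.00 = $9,328.00
  $520.00 + 15.1% × ($9,328.00 − $5,800.00) = $520.00 + 15.1% × $3,528.00 = $1,052.73
Health Levy: 2% × $10,168.00 = $203.36
Transit Levy: 6% × $10,168.00 = $610.08
Total withheld: $1,052.73 + $203.36 + $610.08 = $1,866.17
Net pay: $10,168.00 − $1,866.17 = $8,301.83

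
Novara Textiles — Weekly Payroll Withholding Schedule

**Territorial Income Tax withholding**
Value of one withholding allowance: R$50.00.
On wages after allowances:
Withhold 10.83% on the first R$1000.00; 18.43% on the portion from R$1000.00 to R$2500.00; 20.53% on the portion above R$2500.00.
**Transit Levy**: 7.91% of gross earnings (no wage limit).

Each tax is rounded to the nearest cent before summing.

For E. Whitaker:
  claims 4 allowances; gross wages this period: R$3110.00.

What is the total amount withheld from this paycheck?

R$714.92

Territorial Income Tax: taxable = R$3110.00 − 4×R$50.00 = R$2910.00
  R$384.75 + 20.53% × (R$2910.00 − R$2500.00) = R$384.75 + 20.53% × R$410.00 = R$468.92
Transit Levy: 7.91% × R$3110.00 = R$246.00
Total: R$468.92 + R$246.00 = R$714.92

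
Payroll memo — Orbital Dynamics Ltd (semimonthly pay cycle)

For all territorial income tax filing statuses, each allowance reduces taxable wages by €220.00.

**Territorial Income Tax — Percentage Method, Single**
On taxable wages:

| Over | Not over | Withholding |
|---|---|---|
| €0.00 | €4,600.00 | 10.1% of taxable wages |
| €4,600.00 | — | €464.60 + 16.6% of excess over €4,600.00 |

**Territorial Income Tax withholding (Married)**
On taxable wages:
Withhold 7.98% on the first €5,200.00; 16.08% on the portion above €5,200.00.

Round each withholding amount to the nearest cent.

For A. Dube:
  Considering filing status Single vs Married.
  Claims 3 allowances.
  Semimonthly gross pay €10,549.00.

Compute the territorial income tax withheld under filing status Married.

€1,168.95

Territorial Income Tax (Married): taxable = €10,549.00 − 3×€220.00 = €9,889.00
  €414.96 + 16.08% × (€9,889.00 − €5,200.00) = €414.96 + 16.08% × €4,689.00 = €1,168.95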